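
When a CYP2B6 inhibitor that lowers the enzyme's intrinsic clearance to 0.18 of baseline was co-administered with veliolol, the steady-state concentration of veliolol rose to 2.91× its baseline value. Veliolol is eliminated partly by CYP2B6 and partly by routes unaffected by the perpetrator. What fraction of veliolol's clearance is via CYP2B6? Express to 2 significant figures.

0.80

Call the CYP2B6 fraction fm. After the interaction, CL_new/CL_old = fm × 0.18 + (1 − fm).
Steady-state concentration ratio = 1 / (new CL fraction), so new CL fraction = 1 / 2.91 = 0.3436.
fm × 0.18 + 1 − fm = 0.3436  ⇒  fm × (0.18 − 1) = −0.6564  ⇒  fm = 0.80.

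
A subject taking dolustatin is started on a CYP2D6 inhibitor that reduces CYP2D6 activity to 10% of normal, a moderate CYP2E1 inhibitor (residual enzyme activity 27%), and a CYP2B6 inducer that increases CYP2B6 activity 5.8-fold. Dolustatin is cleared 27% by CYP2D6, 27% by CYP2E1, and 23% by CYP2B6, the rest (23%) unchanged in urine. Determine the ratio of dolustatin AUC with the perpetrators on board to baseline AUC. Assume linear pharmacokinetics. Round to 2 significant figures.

0.60

The CYP2D6 pathway (27% of clearance) drops to 0.1× activity: 0.27 × 0.1 = 0.027.
The CYP2E1 pathway (27% of clearance) falls to 0.27× activity: 0.27 × 0.27 = 0.0729.
The CYP2B6 pathway (23% of clearance) rises to 5.8× activity: 0.23 × 5.8 = 1.334.
Non-CYP routes (23%) are unchanged.
Relative clearance = 0.027 + 0.0729 + 1.334 + 0.23 = 1.6639.
Because AUC varies inversely with clearance, the combined effect is 1 / 1.6639 = 0.60.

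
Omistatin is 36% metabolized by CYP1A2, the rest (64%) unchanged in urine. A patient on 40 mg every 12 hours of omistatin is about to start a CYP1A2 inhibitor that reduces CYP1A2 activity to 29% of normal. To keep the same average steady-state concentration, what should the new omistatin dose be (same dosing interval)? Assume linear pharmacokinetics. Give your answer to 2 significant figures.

30 mg

The CYP1A2 pathway (36% of clearance) falls to 0.29× activity: 0.36 × 0.29 = 0.1044.
The remaining 64% of clearance is unaffected.
CL_new/CL_old = 0.1044 + 0.64 = 0.7444.
Exposure is unchanged when dose changes in proportion to clearance. New dose = 40 mg × 0.7444 = 30 mg.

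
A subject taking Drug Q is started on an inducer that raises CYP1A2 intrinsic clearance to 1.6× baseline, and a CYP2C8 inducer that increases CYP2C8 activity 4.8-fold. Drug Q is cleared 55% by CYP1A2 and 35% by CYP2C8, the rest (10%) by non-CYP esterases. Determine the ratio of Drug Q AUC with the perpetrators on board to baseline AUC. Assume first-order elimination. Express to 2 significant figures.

CYP1A2: 0.55 × 1.6 = 0.88
CYP2C8: 0.35 × 4.8 = 1.68
Other: 0.1 (unchanged)
CL_new/CL_old = 0.88 + 1.68 + 0.1 = 2.66.
AUC ∝ 1/CL: fold-change = 1 / 2.66 = 0.38.

0.38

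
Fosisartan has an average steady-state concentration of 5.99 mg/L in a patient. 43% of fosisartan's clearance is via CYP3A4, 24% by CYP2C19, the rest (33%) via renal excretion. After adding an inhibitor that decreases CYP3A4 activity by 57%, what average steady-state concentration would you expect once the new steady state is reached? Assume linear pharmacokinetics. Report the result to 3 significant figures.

7.93 mg/L

The CYP3A4 pathway (43% of clearance) is reduced to 0.43× activity: 0.43 × 0.43 = 0.1849.
CYP2C19 (24%) and the residual 33% are unaffected.
New clearance relative to baseline: 0.1849 + 0.24 + 0.33 = 0.7549.
Average steady-state concentration ∝ 1/CL, so new value = 5.99 / 0.7549 = 7.93 mg/L.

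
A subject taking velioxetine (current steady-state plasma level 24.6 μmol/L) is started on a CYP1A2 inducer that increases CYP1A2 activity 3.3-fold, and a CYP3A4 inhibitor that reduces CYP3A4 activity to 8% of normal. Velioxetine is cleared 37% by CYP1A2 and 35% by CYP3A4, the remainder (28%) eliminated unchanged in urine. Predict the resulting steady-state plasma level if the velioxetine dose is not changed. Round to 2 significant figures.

CYP1A2: 0.37 × 3.3 = 1.221
CYP3A4: 0.35 × 0.08 = 0.028
Other: 0.28 (unchanged)
New clearance relative to baseline: 1.221 + 0.028 + 0.28 = 1.529.
Dividing the baseline by the relative clearance: 24.6 / 1.529 = 16 μmol/L.

16 μmol/L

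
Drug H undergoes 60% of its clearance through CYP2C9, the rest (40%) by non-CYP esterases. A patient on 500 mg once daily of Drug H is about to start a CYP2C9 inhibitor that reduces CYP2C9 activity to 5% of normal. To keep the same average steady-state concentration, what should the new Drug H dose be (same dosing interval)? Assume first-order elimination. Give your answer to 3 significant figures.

215 mg

The CYP2C9 pathway (60% of clearance) drops to 0.05× activity: 0.6 × 0.05 = 0.03.
Non-CYP routes (40%) are unchanged.
New clearance relative to baseline: 0.03 + 0.4 = 0.43.
Css,avg = (dose rate)/CL, so holding Css fixed requires dose ∝ CL: 500 × 0.43 = 215 mg.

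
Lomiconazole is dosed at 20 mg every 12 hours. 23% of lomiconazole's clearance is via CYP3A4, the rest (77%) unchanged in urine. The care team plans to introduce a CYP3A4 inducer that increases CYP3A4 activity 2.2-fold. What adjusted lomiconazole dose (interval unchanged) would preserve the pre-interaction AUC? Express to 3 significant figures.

The CYP3A4 pathway (23% of clearance) rises to 2.2× activity: 0.23 × 2.2 = 0.506.
The remaining 77% of clearance is unaffected.
New clearance relative to baseline: 0.506 + 0.77 = 1.276.
To maintain the same steady-state level, dose must scale with clearance: new dose = 20 × 1.276 = 25.5 mg.

25.5 mg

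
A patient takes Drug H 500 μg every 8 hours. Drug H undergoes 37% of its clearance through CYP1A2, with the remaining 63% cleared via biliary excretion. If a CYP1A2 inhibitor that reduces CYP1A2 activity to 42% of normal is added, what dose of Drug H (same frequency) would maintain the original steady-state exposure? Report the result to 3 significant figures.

393 μg

The CYP1A2 pathway (37% of clearance) is reduced to 0.42× activity: 0.37 × 0.42 = 0.1554.
The remaining 63% of clearance is unaffected.
Relative clearance = 0.1554 + 0.63 = 0.7854.
To maintain the same steady-state level, dose must scale with clearance: new dose = 500 × 0.7854 = 393 μg.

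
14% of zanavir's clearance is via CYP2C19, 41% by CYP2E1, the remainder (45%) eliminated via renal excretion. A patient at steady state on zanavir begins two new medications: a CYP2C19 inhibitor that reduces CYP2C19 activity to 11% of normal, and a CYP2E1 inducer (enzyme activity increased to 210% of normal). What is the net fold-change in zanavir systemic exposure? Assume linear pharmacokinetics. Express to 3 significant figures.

The CYP2C19 pathway (14% of clearance) falls to 0.11× activity: 0.14 × 0.11 = 0.0154.
The CYP2E1 pathway (41% of clearance) increases to 2.1× activity: 0.41 × 2.1 = 0.861.
Non-CYP routes (45%) are unchanged.
CL_new/CL_old = 0.0154 + 0.861 + 0.45 = 1.3264.
Systemic exposure ∝ 1/CL: fold-change = 1 / 1.3264 = 0.754.

0.754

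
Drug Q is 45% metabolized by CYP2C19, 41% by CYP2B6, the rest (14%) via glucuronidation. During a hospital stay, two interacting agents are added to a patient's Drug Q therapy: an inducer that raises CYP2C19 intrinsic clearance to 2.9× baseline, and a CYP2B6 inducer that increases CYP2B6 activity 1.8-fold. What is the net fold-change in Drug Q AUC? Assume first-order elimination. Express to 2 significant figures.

0.46

The CYP2C19 pathway (45% of clearance) is boosted to 2.9× activity: 0.45 × 2.9 = 1.305.
The CYP2B6 pathway (41% of clearance) increases to 1.8× activity: 0.41 × 1.8 = 0.738.
Non-CYP routes (14%) are unchanged.
New clearance relative to baseline: 1.305 + 0.738 + 0.14 = 2.183.
AUC ∝ 1/CL: fold-change = 1 / 2.183 = 0.46.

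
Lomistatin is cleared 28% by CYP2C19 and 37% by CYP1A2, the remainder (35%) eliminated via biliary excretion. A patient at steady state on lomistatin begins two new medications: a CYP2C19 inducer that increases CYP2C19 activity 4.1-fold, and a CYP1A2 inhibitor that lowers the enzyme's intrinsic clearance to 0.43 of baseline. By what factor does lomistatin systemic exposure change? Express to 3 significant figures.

CYP2C19: 0.28 × 4.1 = 1.148
CYP1A2: 0.37 × 0.43 = 0.1591
Other: 0.35 (unchanged)
CL_new/CL_old = 1.148 + 0.1591 + 0.35 = 1.6571.
Net systemic exposure ratio = 1 / 1.6571 = 0.603.

0.603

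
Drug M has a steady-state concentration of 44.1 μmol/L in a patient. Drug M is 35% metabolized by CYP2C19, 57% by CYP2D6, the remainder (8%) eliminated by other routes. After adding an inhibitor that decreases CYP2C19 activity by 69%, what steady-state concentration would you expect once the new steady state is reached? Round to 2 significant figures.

The CYP2C19 pathway (35% of clearance) falls to 0.31× activity: 0.35 × 0.31 = 0.1085.
CYP2D6 (57%) and the residual 8% are unaffected.
CL_new/CL_old = 0.1085 + 0.57 + 0.08 = 0.7585.
New steady-state concentration = baseline ÷ relative clearance = 44.1 / 0.7585 = 58 μmol/L.

58 μmol/L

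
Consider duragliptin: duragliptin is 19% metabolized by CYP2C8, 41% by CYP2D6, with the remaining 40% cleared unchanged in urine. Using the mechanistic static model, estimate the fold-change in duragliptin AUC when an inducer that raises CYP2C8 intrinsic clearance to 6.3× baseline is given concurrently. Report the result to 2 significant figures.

0.50

The CYP2C8 pathway (19% of clearance) is boosted to 6.3× activity: 0.19 × 6.3 = 1.197.
CYP2D6 (41%) and the residual 40% are unaffected.
New clearance relative to baseline: 1.197 + 0.41 + 0.4 = 2.007.
AUC ratio = CL_old/CL_new = 1 / 2.007 = 0.50.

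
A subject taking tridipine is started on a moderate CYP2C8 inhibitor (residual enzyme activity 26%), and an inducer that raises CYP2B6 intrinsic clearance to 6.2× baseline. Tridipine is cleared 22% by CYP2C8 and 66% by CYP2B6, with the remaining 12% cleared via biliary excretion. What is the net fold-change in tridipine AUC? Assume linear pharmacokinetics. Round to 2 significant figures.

The CYP2C8 pathway (22% of clearance) drops to 0.26× activity: 0.22 × 0.26 = 0.0572.
The CYP2B6 pathway (66% of clearance) increases to 6.2× activity: 0.66 × 6.2 = 4.092.
The remaining 12% of clearance is unaffected.
Relative clearance = 0.0572 + 4.092 + 0.12 = 4.2692.
Because AUC varies inversely with clearance, the combined effect is 1 / 4.2692 = 0.23.

0.23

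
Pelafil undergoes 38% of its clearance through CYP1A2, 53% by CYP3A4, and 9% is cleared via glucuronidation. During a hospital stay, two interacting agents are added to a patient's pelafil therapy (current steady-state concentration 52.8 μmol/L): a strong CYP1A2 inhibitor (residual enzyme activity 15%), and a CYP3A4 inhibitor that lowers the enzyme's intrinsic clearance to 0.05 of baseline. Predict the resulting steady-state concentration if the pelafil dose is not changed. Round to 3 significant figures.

The CYP1A2 pathway (38% of clearance) is reduced to 0.15× activity: 0.38 × 0.15 = 0.057.
The CYP3A4 pathway (53% of clearance) drops to 0.05× activity: 0.53 × 0.05 = 0.0265.
The remaining 9% of clearance is unaffected.
New clearance relative to baseline: 0.057 + 0.0265 + 0.09 = 0.1735.
New steady-state concentration = 52.8 / 0.1735 = 304 μmol/L (concentration scales inversely with clearance).

304 μmol/L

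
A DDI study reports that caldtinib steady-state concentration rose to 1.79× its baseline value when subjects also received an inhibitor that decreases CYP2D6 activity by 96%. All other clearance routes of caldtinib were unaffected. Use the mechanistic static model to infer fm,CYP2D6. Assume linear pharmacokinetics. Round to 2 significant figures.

0.46

CL'/CL = 1 / 1.79 = 0.5587
0.04·fm + (1 − fm) = 0.5587
fm = (0.5587 − 1) / (0.04 − 1) = 0.46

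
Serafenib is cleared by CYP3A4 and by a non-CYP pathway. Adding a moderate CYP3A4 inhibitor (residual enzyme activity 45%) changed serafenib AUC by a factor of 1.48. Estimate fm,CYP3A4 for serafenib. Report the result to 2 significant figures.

0.59

Write x for the fraction cleared via CYP3A4. The observed AUC change means clearance fell to 1/1.48 = 0.6757 of baseline.
Only the CYP3A4 route changed, so 0.6757 = x·0.45 + (1 − x), giving x = 0.59.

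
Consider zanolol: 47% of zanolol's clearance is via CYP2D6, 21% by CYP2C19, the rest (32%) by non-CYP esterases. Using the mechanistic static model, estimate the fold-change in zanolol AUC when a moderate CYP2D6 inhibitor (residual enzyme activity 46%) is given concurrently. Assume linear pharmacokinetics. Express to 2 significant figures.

1.3

The CYP2D6 pathway (47% of clearance) falls to 0.46× activity: 0.47 × 0.46 = 0.2162.
CYP2C19 (21%) and the residual 32% are unaffected.
CL_new/CL_old = 0.2162 + 0.21 + 0.32 = 0.7462.
AUC ratio = CL_old/CL_new = 1 / 0.7462 = 1.3.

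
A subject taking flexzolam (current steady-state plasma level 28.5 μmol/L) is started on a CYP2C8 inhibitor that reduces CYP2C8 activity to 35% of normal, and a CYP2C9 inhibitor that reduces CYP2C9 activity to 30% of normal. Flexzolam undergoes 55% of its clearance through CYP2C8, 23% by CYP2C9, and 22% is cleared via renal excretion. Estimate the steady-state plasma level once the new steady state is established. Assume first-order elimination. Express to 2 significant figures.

59 μmol/L

CYP2C8: 0.55 × 0.35 = 0.1925
CYP2C9: 0.23 × 0.3 = 0.069
Other: 0.22 (unchanged)
Relative clearance = 0.1925 + 0.069 + 0.22 = 0.4815.
Dividing the baseline by the relative clearance: 28.5 / 0.4815 = 59 μmol/L.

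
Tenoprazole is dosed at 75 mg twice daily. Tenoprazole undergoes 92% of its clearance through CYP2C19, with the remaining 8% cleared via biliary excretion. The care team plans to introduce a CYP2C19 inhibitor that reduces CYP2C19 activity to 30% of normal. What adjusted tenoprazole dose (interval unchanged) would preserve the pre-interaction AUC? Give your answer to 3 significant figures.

26.7 mg

The CYP2C19 pathway (92% of clearance) is reduced to 0.3× activity: 0.92 × 0.3 = 0.276.
The remaining 8% of clearance is unaffected.
New clearance relative to baseline: 0.276 + 0.08 = 0.356.
Exposure is unchanged when dose changes in proportion to clearance. New dose = 75 mg × 0.356 = 26.7 mg.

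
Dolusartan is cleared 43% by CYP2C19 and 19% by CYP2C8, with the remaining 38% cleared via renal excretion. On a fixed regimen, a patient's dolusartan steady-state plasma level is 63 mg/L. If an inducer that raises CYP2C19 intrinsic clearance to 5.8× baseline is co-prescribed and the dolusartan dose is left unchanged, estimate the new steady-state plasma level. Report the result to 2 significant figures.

21 mg/L

The CYP2C19 pathway (43% of clearance) increases to 5.8× activity: 0.43 × 5.8 = 2.494.
CYP2C8 (19%) and the residual 38% are unaffected.
CL_new/CL_old = 2.494 + 0.19 + 0.38 = 3.064.
Steady-state plasma level ∝ 1/CL, so new value = 63 / 3.064 = 21 mg/L.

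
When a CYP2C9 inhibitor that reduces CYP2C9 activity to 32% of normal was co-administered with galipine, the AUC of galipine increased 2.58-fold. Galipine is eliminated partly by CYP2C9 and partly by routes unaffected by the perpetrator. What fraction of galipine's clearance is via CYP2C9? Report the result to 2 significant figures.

0.90

CL'/CL = 1 / 2.58 = 0.3876
0.32·fm + (1 − fm) = 0.3876
fm = (0.3876 − 1) / (0.32 − 1) = 0.90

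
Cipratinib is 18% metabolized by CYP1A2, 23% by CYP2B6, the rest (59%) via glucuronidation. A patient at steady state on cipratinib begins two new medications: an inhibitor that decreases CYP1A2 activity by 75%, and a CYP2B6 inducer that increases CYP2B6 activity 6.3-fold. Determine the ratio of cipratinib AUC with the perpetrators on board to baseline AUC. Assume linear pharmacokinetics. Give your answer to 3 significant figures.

0.480

The CYP1A2 pathway (18% of clearance) falls to 0.25× activity: 0.18 × 0.25 = 0.045.
The CYP2B6 pathway (23% of clearance) rises to 6.3× activity: 0.23 × 6.3 = 1.449.
Non-CYP routes (59%) are unchanged.
CL_new/CL_old = 0.045 + 1.449 + 0.59 = 2.084.
Net AUC ratio = 1 / 2.084 = 0.480.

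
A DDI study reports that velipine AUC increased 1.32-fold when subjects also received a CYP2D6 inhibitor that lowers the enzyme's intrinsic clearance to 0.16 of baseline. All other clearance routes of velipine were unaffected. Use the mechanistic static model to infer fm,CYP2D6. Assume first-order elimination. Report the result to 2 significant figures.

Let fm be the CYP2D6 fraction. New clearance relative to baseline = fm × 0.16 + (1 − fm).
AUC ratio = 1 / (new CL fraction), so new CL fraction = 1 / 1.32 = 0.7576.
fm × 0.16 + 1 − fm = 0.7576  ⇒  fm × (0.16 − 1) = −0.2424  ⇒  fm = 0.29.

0.29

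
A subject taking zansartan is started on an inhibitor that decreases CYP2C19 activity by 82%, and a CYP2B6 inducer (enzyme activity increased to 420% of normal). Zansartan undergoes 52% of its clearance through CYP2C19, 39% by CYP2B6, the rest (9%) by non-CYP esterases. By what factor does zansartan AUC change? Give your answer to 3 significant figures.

CYP2C19: 0.52 × 0.18 = 0.0936
CYP2B6: 0.39 × 4.2 = 1.638
Other: 0.09 (unchanged)
New clearance relative to baseline: 0.0936 + 1.638 + 0.09 = 1.8216.
Net AUC ratio = 1 / 1.8216 = 0.549.

0.549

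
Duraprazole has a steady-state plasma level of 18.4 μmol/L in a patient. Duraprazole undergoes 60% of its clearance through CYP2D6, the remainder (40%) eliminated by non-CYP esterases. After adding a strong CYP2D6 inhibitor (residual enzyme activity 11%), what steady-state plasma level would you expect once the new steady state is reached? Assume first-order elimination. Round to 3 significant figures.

39.5 μmol/L

CYP2D6: 0.6 × 0.11 = 0.066
Other: 0.4 (unchanged)
Relative clearance = 0.066 + 0.4 = 0.466.
Steady-state plasma level ∝ 1/CL, so new value = 18.4 / 0.466 = 39.5 μmol/L.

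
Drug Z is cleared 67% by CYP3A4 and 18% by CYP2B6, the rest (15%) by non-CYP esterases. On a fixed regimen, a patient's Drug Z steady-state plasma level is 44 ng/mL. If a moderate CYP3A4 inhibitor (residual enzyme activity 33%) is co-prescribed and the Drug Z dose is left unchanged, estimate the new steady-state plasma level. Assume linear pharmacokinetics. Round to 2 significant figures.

The CYP3A4 pathway (67% of clearance) is reduced to 0.33× activity: 0.67 × 0.33 = 0.2211.
CYP2B6 (18%) and the residual 15% are unaffected.
CL_new/CL_old = 0.2211 + 0.18 + 0.15 = 0.5511.
Steady-state plasma level ∝ 1/CL, so new value = 44 / 0.5511 = 80 ng/mL.

80 ng/mL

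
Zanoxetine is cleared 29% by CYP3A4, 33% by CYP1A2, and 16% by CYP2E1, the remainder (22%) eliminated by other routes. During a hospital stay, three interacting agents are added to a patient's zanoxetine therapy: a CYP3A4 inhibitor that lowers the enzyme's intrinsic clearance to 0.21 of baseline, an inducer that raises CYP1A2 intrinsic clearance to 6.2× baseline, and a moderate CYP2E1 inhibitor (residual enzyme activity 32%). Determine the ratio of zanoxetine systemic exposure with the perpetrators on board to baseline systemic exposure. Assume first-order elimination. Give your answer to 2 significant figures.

CYP3A4: 0.29 × 0.21 = 0.0609
CYP1A2: 0.33 × 6.2 = 2.046
CYP2E1: 0.16 × 0.32 = 0.0512
Other: 0.22 (unchanged)
Relative clearance = 0.0609 + 2.046 + 0.0512 + 0.22 = 2.3781.
Because systemic exposure varies inversely with clearance, the combined effect is 1 / 2.3781 = 0.42.

0.42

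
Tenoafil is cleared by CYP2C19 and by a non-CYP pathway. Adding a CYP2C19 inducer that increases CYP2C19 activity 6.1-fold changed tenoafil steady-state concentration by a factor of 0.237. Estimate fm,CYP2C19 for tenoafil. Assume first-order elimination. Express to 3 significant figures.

CL'/CL = 1 / 0.237 = 4.219
6.1·fm + (1 − fm) = 4.219
fm = (4.219 − 1) / (6.1 − 1) = 0.631

0.631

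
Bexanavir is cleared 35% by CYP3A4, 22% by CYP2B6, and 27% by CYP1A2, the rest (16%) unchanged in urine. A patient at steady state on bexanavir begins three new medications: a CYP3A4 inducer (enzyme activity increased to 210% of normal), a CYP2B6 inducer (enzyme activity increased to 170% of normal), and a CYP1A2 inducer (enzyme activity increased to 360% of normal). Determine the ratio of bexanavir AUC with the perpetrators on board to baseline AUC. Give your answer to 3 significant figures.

The CYP3A4 pathway (35% of clearance) is boosted to 2.1× activity: 0.35 × 2.1 = 0.735.
The CYP2B6 pathway (22% of clearance) increases to 1.7× activity: 0.22 × 1.7 = 0.374.
The CYP1A2 pathway (27% of clearance) rises to 3.6× activity: 0.27 × 3.6 = 0.972.
The remaining 16% of clearance is unaffected.
New clearance relative to baseline: 0.735 + 0.374 + 0.972 + 0.16 = 2.241.
Net AUC ratio = 1 / 2.241 = 0.446.

0.446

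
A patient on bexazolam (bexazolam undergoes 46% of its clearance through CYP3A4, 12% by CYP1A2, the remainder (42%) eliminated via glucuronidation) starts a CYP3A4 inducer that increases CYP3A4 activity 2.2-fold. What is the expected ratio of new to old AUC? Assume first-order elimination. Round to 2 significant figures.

0.64

The CYP3A4 pathway (46% of clearance) rises to 2.2× activity: 0.46 × 2.2 = 1.012.
CYP1A2 (12%) and the residual 42% are unaffected.
CL_new/CL_old = 1.012 + 0.12 + 0.42 = 1.552.
Since AUC ∝ 1/CL, the ratio is 1 / 1.552 = 0.64.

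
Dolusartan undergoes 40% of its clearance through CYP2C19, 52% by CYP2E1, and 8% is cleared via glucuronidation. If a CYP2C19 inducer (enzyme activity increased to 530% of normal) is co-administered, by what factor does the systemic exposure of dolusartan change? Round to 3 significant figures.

0.368

The CYP2C19 pathway (40% of clearance) increases to 5.3× activity: 0.4 × 5.3 = 2.12.
CYP2E1 (52%) and the residual 8% are unaffected.
New clearance relative to baseline: 2.12 + 0.52 + 0.08 = 2.72.
Systemic exposure is inversely proportional to clearance, so the fold-change is 1 / 2.72 = 0.368.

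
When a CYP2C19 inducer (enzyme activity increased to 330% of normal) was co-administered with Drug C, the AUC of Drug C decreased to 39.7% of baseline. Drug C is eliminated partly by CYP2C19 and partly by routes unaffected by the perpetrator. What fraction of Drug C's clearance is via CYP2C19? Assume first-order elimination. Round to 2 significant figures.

Let fm be the CYP2C19 fraction. New clearance relative to baseline = fm × 3.3 + (1 − fm).
AUC ratio = 1 / (new CL fraction), so new CL fraction = 1 / 0.397 = 2.519.
fm × 3.3 + 1 − fm = 2.519  ⇒  fm × (3.3 − 1) = 1.519  ⇒  fm = 0.66.

0.66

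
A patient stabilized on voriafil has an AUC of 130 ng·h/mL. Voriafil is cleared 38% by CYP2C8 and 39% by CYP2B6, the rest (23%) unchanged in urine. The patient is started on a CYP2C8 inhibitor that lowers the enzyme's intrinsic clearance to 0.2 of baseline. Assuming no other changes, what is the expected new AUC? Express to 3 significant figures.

The CYP2C8 pathway (38% of clearance) drops to 0.2× activity: 0.38 × 0.2 = 0.076.
CYP2B6 (39%) and the residual 23% are unaffected.
Relative clearance = 0.076 + 0.39 + 0.23 = 0.696.
With dosing unchanged, AUC scales as 1/CL: 130 / 0.696 = 187 ng·h/mL.

187 ng·h/mL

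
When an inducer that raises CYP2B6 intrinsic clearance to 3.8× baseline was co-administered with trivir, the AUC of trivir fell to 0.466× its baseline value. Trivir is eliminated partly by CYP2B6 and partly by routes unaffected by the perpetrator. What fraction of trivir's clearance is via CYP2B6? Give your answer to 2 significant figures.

0.41

Let fm be the CYP2B6 fraction. New clearance relative to baseline = fm × 3.8 + (1 − fm).
AUC ratio = 1 / (new CL fraction), so new CL fraction = 1 / 0.466 = 2.146.
fm × 3.8 + 1 − fm = 2.146  ⇒  fm × (3.8 − 1) = 1.146  ⇒  fm = 0.41.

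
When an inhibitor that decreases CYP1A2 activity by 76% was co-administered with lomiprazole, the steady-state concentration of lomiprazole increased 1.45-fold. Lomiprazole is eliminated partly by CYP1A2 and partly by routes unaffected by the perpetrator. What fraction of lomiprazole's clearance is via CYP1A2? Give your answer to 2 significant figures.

0.41

Call the CYP1A2 fraction fm. After the interaction, CL_new/CL_old = fm × 0.24 + (1 − fm).
Steady-state concentration ratio = 1 / (new CL fraction), so new CL fraction = 1 / 1.45 = 0.6897.
fm × 0.24 + 1 − fm = 0.6897  ⇒  fm × (0.24 − 1) = −0.3103  ⇒  fm = 0.41.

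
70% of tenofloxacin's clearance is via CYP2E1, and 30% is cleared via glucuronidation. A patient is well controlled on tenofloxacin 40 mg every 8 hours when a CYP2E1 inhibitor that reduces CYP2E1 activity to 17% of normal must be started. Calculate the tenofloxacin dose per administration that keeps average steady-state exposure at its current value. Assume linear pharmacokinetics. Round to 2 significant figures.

17 mg

CYP2E1: 0.7 × 0.17 = 0.119
Other: 0.3 (unchanged)
Relative clearance = 0.119 + 0.3 = 0.419.
Exposure is unchanged when dose changes in proportion to clearance. New dose = 40 mg × 0.419 = 17 mg.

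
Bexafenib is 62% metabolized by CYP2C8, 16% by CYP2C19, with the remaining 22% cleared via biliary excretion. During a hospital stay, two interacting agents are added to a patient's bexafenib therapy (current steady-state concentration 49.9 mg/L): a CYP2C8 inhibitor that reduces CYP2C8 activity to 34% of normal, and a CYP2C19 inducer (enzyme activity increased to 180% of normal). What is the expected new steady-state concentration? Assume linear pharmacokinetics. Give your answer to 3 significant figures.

69.4 mg/L

The CYP2C8 pathway (62% of clearance) falls to 0.34× activity: 0.62 × 0.34 = 0.2108.
The CYP2C19 pathway (16% of clearance) rises to 1.8× activity: 0.16 × 1.8 = 0.288.
Non-CYP routes (22%) are unchanged.
New clearance relative to baseline: 0.2108 + 0.288 + 0.22 = 0.7188.
Steady-state concentration ∝ 1/CL: new value = 49.9 / 0.7188 = 69.4 mg/L.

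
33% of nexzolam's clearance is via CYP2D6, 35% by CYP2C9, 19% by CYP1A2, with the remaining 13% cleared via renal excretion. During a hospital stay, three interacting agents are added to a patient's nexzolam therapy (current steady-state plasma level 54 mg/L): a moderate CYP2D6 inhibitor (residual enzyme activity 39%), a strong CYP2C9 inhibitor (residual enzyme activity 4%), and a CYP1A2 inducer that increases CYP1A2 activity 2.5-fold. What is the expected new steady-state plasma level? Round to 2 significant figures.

72 mg/L

The CYP2D6 pathway (33% of clearance) is reduced to 0.39× activity: 0.33 × 0.39 = 0.1287.
The CYP2C9 pathway (35% of clearance) falls to 0.04× activity: 0.35 × 0.04 = 0.014.
The CYP1A2 pathway (19% of clearance) rises to 2.5× activity: 0.19 × 2.5 = 0.475.
Non-CYP routes (13%) are unchanged.
CL_new/CL_old = 0.1287 + 0.014 + 0.475 + 0.13 = 0.7477.
Steady-state plasma level ∝ 1/CL: new value = 54 / 0.7477 = 72 mg/L.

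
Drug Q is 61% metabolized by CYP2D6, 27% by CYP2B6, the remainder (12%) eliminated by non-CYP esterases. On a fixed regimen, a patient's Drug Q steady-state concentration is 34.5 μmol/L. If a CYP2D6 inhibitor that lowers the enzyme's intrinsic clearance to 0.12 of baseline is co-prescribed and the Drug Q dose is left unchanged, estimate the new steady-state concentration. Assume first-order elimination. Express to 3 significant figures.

74.5 μmol/L

CYP2D6: 0.61 × 0.12 = 0.0732
CYP2B6: 0.27 (unchanged)
Other: 0.12 (unchanged)
New clearance relative to baseline: 0.0732 + 0.27 + 0.12 = 0.4632.
With dosing unchanged, steady-state concentration scales as 1/CL: 34.5 / 0.4632 = 74.5 μmol/L.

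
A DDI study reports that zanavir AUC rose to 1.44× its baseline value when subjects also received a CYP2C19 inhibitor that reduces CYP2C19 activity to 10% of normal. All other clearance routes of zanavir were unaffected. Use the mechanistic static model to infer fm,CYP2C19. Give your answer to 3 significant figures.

CL'/CL = 1 / 1.44 = 0.6944
0.1·fm + (1 − fm) = 0.6944
fm = (0.6944 − 1) / (0.1 − 1) = 0.340

0.340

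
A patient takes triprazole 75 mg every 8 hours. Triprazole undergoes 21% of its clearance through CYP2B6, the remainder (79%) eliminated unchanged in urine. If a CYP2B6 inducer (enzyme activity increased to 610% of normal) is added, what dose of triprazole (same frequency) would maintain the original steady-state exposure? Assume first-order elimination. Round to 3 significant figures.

The CYP2B6 pathway (21% of clearance) is boosted to 6.1× activity: 0.21 × 6.1 = 1.281.
Non-CYP routes (79%) are unchanged.
CL_new/CL_old = 1.281 + 0.79 = 2.071.
Css,avg = (dose rate)/CL, so holding Css fixed requires dose ∝ CL: 75 × 2.071 = 155 mg.

155 mg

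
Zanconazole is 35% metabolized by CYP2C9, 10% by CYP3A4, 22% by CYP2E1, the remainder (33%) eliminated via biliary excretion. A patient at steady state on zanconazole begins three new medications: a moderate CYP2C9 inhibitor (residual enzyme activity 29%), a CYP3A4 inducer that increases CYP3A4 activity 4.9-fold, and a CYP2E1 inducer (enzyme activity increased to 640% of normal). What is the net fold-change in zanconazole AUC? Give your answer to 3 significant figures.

The CYP2C9 pathway (35% of clearance) is reduced to 0.29× activity: 0.35 × 0.29 = 0.1015.
The CYP3A4 pathway (10% of clearance) is boosted to 4.9× activity: 0.1 × 4.9 = 0.49.
The CYP2E1 pathway (22% of clearance) rises to 6.4× activity: 0.22 × 6.4 = 1.408.
The remaining 33% of clearance is unaffected.
New clearance relative to baseline: 0.1015 + 0.49 + 1.408 + 0.33 = 2.3295.
AUC ∝ 1/CL: fold-change = 1 / 2.3295 = 0.429.

0.429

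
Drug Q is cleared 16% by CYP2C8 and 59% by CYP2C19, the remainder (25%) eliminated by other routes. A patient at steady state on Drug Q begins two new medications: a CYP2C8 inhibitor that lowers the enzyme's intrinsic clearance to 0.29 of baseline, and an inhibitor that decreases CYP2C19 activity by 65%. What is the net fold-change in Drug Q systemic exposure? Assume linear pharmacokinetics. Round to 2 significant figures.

CYP2C8: 0.16 × 0.29 = 0.0464
CYP2C19: 0.59 × 0.35 = 0.2065
Other: 0.25 (unchanged)
CL_new/CL_old = 0.0464 + 0.2065 + 0.25 = 0.5029.
Because systemic exposure varies inversely with clearance, the combined effect is 1 / 0.5029 = 2.0.

2.0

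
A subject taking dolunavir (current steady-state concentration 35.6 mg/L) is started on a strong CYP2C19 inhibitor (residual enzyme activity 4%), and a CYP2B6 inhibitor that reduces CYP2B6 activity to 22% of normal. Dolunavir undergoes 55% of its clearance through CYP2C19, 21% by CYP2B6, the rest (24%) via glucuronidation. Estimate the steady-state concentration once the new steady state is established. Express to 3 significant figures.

116 mg/L

The CYP2C19 pathway (55% of clearance) drops to 0.04× activity: 0.55 × 0.04 = 0.022.
The CYP2B6 pathway (21% of clearance) drops to 0.22× activity: 0.21 × 0.22 = 0.0462.
Non-CYP routes (24%) are unchanged.
Relative clearance = 0.022 + 0.0462 + 0.24 = 0.3082.
Dividing the baseline by the relative clearance: 35.6 / 0.3082 = 116 mg/L.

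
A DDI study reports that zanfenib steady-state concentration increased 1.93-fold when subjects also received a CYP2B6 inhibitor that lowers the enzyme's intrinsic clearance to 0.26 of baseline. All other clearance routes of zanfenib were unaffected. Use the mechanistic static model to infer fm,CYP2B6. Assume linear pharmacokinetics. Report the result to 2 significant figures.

Let fm be the CYP2B6 fraction. New clearance relative to baseline = fm × 0.26 + (1 − fm).
Steady-state concentration ratio = 1 / (new CL fraction), so new CL fraction = 1 / 1.93 = 0.5181.
fm × 0.26 + 1 − fm = 0.5181  ⇒  fm × (0.26 − 1) = −0.4819  ⇒  fm = 0.65.

0.65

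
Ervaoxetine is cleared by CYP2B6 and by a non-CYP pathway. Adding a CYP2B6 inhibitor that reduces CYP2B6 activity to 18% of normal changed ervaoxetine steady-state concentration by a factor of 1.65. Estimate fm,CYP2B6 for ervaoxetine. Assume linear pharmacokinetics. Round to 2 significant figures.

Let fm be the CYP2B6 fraction. New clearance relative to baseline = fm × 0.18 + (1 − fm).
Steady-state concentration ratio = 1 / (new CL fraction), so new CL fraction = 1 / 1.65 = 0.6061.
fm × 0.18 + 1 − fm = 0.6061  ⇒  fm × (0.18 − 1) = −0.3939  ⇒  fm = 0.48.

0.48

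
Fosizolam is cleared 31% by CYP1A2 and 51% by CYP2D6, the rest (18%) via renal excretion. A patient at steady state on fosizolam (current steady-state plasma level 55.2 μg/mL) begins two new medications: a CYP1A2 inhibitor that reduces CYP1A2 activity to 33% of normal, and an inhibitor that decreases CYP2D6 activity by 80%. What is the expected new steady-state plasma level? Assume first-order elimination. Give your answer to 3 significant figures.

CYP1A2: 0.31 × 0.33 = 0.1023
CYP2D6: 0.51 × 0.2 = 0.102
Other: 0.18 (unchanged)
Relative clearance = 0.1023 + 0.102 + 0.18 = 0.3843.
Dividing the baseline by the relative clearance: 55.2 / 0.3843 = 144 μg/mL.

144 μg/mL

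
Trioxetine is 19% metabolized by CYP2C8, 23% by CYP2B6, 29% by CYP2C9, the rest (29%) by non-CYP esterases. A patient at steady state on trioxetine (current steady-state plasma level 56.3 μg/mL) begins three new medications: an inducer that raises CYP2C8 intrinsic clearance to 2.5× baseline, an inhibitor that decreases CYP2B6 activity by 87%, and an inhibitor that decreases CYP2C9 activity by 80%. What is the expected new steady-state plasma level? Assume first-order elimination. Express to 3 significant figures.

CYP2C8: 0.19 × 2.5 = 0.475
CYP2B6: 0.23 × 0.13 = 0.0299
CYP2C9: 0.29 × 0.2 = 0.058
Other: 0.29 (unchanged)
New clearance relative to baseline: 0.475 + 0.0299 + 0.058 + 0.29 = 0.8529.
Steady-state plasma level ∝ 1/CL: new value = 56.3 / 0.8529 = 66.0 μg/mL.

66.0 μg/mL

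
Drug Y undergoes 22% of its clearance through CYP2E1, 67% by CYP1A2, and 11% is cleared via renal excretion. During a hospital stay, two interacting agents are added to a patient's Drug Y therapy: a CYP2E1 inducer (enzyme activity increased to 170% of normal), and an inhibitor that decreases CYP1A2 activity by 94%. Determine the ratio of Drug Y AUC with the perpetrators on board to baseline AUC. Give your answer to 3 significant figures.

1.91

The CYP2E1 pathway (22% of clearance) increases to 1.7× activity: 0.22 × 1.7 = 0.374.
The CYP1A2 pathway (67% of clearance) drops to 0.06× activity: 0.67 × 0.06 = 0.0402.
Non-CYP routes (11%) are unchanged.
Relative clearance = 0.374 + 0.0402 + 0.11 = 0.5242.
AUC ∝ 1/CL: fold-change = 1 / 0.5242 = 1.91.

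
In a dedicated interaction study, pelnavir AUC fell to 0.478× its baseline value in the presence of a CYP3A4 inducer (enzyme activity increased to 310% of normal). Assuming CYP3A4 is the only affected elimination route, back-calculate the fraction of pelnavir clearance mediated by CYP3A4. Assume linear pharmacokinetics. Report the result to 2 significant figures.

Let x = fm,CYP3A4. Because AUC ∝ 1/CL, relative clearance rose to 1/0.478 = 2.092.
Setting x·3.1 + (1 − x) = 2.092 and solving: x = (2.092 − 1)/(3.1 − 1) = 0.52.

0.52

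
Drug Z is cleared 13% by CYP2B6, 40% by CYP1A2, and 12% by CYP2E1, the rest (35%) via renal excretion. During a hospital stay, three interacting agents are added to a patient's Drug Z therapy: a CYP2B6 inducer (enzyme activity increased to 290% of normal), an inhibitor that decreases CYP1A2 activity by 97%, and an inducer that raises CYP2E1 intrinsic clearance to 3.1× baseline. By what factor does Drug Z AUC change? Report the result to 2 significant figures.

The CYP2B6 pathway (13% of clearance) increases to 2.9× activity: 0.13 × 2.9 = 0.377.
The CYP1A2 pathway (40% of clearance) drops to 0.03× activity: 0.4 × 0.03 = 0.012.
The CYP2E1 pathway (12% of clearance) rises to 3.1× activity: 0.12 × 3.1 = 0.372.
Non-CYP routes (35%) are unchanged.
New clearance relative to baseline: 0.377 + 0.012 + 0.372 + 0.35 = 1.111.
AUC ∝ 1/CL: fold-change = 1 / 1.111 = 0.90.

0.90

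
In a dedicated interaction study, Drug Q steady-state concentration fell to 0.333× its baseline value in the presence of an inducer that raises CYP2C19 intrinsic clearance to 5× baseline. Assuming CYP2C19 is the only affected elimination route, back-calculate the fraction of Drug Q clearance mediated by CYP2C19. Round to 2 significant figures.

Write x for the fraction cleared via CYP2C19. The observed steady-state concentration change means clearance rose to 1/0.333 = 3.003 of baseline.
Setting x·5 + (1 − x) = 3.003 and solving: x = (3.003 − 1)/(5 − 1) = 0.50.

0.50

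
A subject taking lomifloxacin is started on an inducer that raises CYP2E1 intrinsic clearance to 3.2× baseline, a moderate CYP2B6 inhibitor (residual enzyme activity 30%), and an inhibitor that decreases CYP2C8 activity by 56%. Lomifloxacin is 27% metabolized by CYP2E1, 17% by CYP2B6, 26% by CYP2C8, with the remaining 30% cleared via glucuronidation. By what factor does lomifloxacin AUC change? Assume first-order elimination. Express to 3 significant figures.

0.752

The CYP2E1 pathway (27% of clearance) is boosted to 3.2× activity: 0.27 × 3.2 = 0.864.
The CYP2B6 pathway (17% of clearance) falls to 0.3× activity: 0.17 × 0.3 = 0.051.
The CYP2C8 pathway (26% of clearance) drops to 0.44× activity: 0.26 × 0.44 = 0.1144.
Non-CYP routes (30%) are unchanged.
CL_new/CL_old = 0.864 + 0.051 + 0.1144 + 0.3 = 1.3294.
Net AUC ratio = 1 / 1.3294 = 0.752.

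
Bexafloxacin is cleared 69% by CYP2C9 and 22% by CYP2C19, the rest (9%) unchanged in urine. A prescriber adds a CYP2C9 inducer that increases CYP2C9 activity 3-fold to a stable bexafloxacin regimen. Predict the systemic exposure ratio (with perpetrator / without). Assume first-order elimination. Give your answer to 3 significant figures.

The CYP2C9 pathway (69% of clearance) rises to 3× activity: 0.69 × 3 = 2.07.
CYP2C19 (22%) and the residual 9% are unaffected.
Relative clearance = 2.07 + 0.22 + 0.09 = 2.38.
Systemic exposure ratio = CL_old/CL_new = 1 / 2.38 = 0.420.

0.420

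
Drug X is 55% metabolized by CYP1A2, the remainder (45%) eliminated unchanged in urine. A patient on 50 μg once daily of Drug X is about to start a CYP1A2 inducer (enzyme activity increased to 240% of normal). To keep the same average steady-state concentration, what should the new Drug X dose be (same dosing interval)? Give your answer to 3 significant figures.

88.5 μg

CYP1A2: 0.55 × 2.4 = 1.32
Other: 0.45 (unchanged)
Relative clearance = 1.32 + 0.45 = 1.77.
To maintain the same steady-state level, dose must scale with clearance: new dose = 50 × 1.77 = 88.5 μg.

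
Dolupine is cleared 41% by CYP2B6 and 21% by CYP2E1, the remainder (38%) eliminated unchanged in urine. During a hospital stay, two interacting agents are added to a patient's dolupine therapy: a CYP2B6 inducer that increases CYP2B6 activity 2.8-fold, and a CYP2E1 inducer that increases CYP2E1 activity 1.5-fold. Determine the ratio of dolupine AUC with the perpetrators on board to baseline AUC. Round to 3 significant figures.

The CYP2B6 pathway (41% of clearance) rises to 2.8× activity: 0.41 × 2.8 = 1.148.
The CYP2E1 pathway (21% of clearance) rises to 1.5× activity: 0.21 × 1.5 = 0.315.
Non-CYP routes (38%) are unchanged.
CL_new/CL_old = 1.148 + 0.315 + 0.38 = 1.843.
AUC ∝ 1/CL: fold-change = 1 / 1.843 = 0.543.

0.543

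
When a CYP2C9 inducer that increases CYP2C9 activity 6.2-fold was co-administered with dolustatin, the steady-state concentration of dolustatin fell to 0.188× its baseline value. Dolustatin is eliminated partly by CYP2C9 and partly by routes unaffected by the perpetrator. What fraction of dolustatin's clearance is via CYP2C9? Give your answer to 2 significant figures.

0.83

Let fm be the CYP2C9 fraction. New clearance relative to baseline = fm × 6.2 + (1 − fm).
Steady-state concentration ratio = 1 / (new CL fraction), so new CL fraction = 1 / 0.188 = 5.319.
fm × 6.2 + 1 − fm = 5.319  ⇒  fm × (6.2 − 1) = 4.319  ⇒  fm = 0.83.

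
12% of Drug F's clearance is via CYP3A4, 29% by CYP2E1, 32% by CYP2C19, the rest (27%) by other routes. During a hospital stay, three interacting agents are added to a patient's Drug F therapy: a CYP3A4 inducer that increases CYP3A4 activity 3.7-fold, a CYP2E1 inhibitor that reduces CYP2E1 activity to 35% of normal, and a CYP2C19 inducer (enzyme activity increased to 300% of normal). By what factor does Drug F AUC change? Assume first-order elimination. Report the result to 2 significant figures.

The CYP3A4 pathway (12% of clearance) rises to 3.7× activity: 0.12 × 3.7 = 0.444.
The CYP2E1 pathway (29% of clearance) falls to 0.35× activity: 0.29 × 0.35 = 0.1015.
The CYP2C19 pathway (32% of clearance) rises to 3× activity: 0.32 × 3 = 0.96.
Non-CYP routes (27%) are unchanged.
New clearance relative to baseline: 0.444 + 0.1015 + 0.96 + 0.27 = 1.7755.
Because AUC varies inversely with clearance, the combined effect is 1 / 1.7755 = 0.56.

0.56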